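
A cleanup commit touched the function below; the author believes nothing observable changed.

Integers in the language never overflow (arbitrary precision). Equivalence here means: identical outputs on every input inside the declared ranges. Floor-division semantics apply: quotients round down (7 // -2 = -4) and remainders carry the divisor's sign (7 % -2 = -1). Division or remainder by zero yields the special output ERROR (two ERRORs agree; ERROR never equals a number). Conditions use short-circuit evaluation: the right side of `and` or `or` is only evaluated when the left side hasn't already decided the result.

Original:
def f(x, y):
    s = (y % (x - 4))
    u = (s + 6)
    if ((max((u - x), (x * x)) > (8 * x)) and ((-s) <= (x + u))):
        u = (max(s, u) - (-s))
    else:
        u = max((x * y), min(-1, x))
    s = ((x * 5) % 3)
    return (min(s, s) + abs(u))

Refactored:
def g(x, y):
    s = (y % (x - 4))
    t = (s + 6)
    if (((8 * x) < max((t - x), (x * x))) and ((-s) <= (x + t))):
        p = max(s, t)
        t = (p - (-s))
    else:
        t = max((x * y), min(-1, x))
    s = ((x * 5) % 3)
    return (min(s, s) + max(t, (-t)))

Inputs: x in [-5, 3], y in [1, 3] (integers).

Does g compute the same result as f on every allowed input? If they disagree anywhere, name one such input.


Although min/max/abs usage differs, and comparison usage differs, and statement counts differ, and local variable names differ, 27/27 inputs agree.
verdict: equivalent


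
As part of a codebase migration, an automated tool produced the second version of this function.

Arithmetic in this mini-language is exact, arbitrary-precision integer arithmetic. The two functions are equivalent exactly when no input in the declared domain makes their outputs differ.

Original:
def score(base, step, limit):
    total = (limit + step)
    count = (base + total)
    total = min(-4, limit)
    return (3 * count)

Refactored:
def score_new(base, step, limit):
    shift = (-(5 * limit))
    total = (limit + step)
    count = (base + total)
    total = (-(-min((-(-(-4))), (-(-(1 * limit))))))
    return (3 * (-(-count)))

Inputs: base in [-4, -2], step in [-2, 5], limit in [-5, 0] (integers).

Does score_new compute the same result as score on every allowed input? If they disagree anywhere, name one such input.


Comparing the listings, the differences include: constant usage differs; arithmetic usage differs; statement counts differ; local variable names differ.
As a probe, take base=-2, step=2, limit=-3: score runs total := -1 | count := -3 | total := -4 | result -9; score_new runs shift := 15 | total := -1 | count := -3 | total := -4 | result -9; both end at -9.
Sweeping the whole domain (144 inputs) finds no disagreement.
verdict: equivalent


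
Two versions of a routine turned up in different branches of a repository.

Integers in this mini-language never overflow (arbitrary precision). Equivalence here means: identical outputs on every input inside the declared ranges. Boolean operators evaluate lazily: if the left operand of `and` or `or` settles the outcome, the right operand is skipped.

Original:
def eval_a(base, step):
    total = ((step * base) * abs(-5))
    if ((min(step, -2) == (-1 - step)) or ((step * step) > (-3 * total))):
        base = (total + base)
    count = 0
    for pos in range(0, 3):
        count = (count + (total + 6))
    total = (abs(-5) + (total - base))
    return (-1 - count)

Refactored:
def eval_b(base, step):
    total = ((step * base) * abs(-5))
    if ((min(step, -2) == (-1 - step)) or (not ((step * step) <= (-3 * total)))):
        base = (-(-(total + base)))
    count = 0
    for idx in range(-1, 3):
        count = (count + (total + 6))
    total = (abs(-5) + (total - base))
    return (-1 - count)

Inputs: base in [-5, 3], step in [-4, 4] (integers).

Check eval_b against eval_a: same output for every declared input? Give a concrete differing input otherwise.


There is a counterexample at base=-5, step=-4: -319 on one side, -425 on the other.
eval_a: total = 100; ((min(step, -2) == (-1 - step)) or ((step * step) > (-3 * total))) -> true; base = 95; count = 0; [pos=0]; count = 106; [pos=1]; count = 212; [pos=2]; count = 318; total = 10; return -319
eval_b: total = 100; ((min(step, -2) == (-1 - step)) or (not ((step * step) <= (-3 * total)))) -> true; base = 95; count = 0; [idx=-1]; count = 106; [idx=0]; count = 212; [idx=1]; count = 318; [idx=2]; count = 424; total = 10; return -425
verdict: not equivalent; witness: base=-5, step=-4


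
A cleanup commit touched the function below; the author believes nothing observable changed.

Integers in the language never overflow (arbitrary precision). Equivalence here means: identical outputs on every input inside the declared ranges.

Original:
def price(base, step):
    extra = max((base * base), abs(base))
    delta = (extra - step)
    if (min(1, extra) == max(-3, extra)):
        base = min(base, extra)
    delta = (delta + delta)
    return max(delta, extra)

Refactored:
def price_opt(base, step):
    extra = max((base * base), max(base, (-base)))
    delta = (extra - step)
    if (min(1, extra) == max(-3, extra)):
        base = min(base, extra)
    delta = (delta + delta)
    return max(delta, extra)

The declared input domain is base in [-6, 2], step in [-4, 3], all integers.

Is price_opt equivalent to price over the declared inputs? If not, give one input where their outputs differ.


Side by side, the visible changes include: min/max/abs usage differs.
One worked example (base=-2, step=-3) — price: extra := 4 | delta := 7 | (min(1, extra) == max(-3, extra)): false | delta := 14 | result 14; price_opt: extra := 4 | delta := 7 | (min(1, extra) == max(-3, extra)): false | delta := 14 | result 14; agreement on 14.
An exhaustive pass over the 72 declared inputs shows identical outputs.
verdict: equivalent


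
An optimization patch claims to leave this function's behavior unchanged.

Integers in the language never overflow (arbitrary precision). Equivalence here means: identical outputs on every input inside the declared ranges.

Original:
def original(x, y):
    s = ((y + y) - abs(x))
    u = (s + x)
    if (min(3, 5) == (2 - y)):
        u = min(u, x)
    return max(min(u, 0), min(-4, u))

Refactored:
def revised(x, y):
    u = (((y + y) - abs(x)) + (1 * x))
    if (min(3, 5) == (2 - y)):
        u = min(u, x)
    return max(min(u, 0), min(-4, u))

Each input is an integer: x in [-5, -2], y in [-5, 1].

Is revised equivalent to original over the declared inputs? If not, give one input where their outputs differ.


The two versions differ — the changes include local variable names differ, and arithmetic usage differs, and statement counts differ, and constant usage differs.
Spot check at x=-5, y=-3 — original: s := -11 | u := -16 | (min(3, 5) == (2 - y)): false | result -16. revised: u := -16 | (min(3, 5) == (2 - y)): false | result -16. Both give -16.
Sweeping the whole domain (28 inputs) finds no disagreement.
verdict: equivalent


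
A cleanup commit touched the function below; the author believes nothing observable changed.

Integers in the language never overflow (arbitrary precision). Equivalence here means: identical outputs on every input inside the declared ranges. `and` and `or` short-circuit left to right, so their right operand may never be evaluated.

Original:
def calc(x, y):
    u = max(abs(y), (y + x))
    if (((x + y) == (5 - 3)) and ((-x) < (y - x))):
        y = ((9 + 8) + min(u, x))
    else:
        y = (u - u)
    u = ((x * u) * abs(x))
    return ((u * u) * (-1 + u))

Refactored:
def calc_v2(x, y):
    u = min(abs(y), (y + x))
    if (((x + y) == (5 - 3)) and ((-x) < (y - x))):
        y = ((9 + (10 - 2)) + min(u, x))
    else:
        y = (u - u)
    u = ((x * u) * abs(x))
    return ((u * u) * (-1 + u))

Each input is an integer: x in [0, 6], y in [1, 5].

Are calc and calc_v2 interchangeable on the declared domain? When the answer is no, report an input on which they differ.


At x=1, y=1: calc gives 4, calc_v2 gives 0.
verdict: not equivalent; witness: x=1, y=1


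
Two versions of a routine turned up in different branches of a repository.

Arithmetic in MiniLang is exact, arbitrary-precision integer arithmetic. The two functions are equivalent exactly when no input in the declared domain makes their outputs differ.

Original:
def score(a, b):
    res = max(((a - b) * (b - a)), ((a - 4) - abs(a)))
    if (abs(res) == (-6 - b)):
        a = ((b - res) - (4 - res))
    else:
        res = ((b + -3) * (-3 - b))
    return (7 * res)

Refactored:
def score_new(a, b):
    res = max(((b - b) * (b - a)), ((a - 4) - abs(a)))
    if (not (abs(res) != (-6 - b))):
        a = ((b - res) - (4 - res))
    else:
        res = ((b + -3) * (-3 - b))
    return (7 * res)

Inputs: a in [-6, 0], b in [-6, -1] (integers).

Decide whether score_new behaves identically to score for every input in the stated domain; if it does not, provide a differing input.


Evaluate both at a=-5, b=-6.
score: res=-1, then (abs(res) == (-6 - b)) is false, then res=-27, then returns -189
score_new: res=0, then (not (abs(res) != (-6 - b))) is true, then a=-10, then returns 0
-189 against 0: the behavior changed.
verdict: not equivalent; witness: a=-5, b=-6


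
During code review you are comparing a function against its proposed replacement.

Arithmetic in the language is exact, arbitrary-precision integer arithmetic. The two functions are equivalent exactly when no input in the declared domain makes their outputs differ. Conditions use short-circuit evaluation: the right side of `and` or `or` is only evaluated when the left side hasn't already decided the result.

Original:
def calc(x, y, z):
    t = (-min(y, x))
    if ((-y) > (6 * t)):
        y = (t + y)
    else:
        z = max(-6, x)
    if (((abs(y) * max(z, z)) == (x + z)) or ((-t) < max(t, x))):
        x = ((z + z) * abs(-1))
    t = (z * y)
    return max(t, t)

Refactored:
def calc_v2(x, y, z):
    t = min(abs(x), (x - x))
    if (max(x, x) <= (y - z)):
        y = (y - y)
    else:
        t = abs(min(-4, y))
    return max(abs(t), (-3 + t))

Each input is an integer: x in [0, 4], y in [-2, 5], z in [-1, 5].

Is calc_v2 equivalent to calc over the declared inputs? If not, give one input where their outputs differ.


Run the pair on x=0, y=-2, z=-1.
calc: t=2, then ((-y) > (6 * t)) is false, then z=0, then (((abs(y) * max(z, z)) == (x + z)) or ((-t) < max(t, x))) is true, then x=0, then t=0, then returns 0
calc_v2: t=0, then (max(x, x) <= (y - z)) is false, then t=4, then returns 4
0 vs 4 — the two versions disagree here.
verdict: not equivalent; witness: x=0, y=-2, z=-1


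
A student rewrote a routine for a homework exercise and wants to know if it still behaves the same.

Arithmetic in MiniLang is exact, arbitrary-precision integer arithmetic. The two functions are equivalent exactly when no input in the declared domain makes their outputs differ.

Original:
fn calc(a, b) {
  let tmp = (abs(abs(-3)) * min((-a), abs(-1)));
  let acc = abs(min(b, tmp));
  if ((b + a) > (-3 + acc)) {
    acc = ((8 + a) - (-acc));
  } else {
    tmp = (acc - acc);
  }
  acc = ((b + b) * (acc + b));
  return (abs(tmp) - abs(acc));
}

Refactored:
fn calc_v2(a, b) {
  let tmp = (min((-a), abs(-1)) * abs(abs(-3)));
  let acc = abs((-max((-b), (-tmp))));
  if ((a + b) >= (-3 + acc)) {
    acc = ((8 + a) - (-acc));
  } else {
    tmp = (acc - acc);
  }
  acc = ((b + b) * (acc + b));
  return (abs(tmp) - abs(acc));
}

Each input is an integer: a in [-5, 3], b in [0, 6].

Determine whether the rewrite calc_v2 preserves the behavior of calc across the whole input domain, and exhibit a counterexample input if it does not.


Not equivalent: a=-5, b=5 separates them (-80 vs -107).
calc: tmp := 3 | acc := 3 | ((b + a) > (-3 + acc)): false | tmp := 0 | acc := 80 | result -80
calc_v2: tmp := 3 | acc := 3 | ((a + b) >= (-3 + acc)): true | acc := 6 | acc := 110 | result -107
verdict: not equivalent; witness: a=-5, b=5


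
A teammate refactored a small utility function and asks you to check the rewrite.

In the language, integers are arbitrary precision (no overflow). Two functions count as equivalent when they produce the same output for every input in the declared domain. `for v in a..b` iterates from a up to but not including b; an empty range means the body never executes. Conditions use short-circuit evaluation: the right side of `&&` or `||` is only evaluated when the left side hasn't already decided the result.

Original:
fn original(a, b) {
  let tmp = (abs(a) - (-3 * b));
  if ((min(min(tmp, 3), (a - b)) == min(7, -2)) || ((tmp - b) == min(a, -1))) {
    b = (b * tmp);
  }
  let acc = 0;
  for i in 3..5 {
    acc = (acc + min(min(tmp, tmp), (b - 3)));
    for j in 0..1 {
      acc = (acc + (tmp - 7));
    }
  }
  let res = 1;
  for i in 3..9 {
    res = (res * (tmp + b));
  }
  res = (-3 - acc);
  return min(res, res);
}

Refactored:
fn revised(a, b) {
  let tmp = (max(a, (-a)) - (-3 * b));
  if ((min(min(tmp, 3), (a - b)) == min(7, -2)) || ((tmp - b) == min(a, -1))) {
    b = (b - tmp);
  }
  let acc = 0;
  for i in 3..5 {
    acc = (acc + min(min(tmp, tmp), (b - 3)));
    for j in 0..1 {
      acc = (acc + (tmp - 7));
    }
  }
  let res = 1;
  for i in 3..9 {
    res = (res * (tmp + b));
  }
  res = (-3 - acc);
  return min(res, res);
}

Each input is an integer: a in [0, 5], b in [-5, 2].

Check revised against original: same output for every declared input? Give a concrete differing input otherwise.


Try a=0, b=2.
original: tmp becomes 6; next ((min(min(tmp, 3), (a - b)) == min(7, -2)) || ((tmp - b) == min(a, -1))) evaluates to true; next b becomes 12; next acc becomes 0; next at i=3:; next acc becomes 6; next at j=0:; next acc becomes 5; next at i=4:; next acc becomes 11; next at j=0:; next acc becomes 10; next res becomes 1; next at i=3:; next res becomes 18; next at i=4:; next res becomes 324; next at i=5:; next res becomes 5832; next at i=6:; next res becomes 104976; next at i=7:; next res becomes 1889568; next at i=8:; next res becomes 34012224; next res becomes -13; next final value -13
revised: tmp becomes 6; next ((min(min(tmp, 3), (a - b)) == min(7, -2)) || ((tmp - b) == min(a, -1))) evaluates to true; next b becomes -4; next acc becomes 0; next at i=3:; next acc becomes -7; next at j=0:; next acc becomes -8; next at i=4:; next acc becomes -15; next at j=0:; next acc becomes -16; next res becomes 1; next at i=3:; next res becomes 2; next at i=4:; next res becomes 4; next at i=5:; next res becomes 8; next at i=6:; next res becomes 16; next at i=7:; next res becomes 32; next at i=8:; next res becomes 64; next res becomes 13; next final value 13
-13 against 13: the behavior changed.
verdict: not equivalent; witness: a=0, b=2


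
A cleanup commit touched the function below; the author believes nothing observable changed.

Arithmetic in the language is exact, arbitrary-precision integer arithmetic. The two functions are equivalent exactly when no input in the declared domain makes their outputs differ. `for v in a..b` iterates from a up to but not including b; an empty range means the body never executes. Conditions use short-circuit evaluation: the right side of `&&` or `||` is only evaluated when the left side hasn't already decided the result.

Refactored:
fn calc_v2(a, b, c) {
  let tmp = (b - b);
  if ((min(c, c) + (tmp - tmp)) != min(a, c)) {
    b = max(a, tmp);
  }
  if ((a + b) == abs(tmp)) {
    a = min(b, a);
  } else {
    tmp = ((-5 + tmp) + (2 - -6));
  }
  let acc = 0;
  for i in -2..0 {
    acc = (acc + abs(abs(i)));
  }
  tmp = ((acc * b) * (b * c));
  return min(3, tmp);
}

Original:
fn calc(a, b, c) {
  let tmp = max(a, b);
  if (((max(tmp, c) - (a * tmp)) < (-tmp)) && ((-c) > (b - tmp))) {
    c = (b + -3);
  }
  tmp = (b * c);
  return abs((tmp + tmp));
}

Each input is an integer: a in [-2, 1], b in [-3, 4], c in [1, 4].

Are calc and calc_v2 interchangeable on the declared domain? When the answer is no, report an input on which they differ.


a=-2, b=-3, c=1 yields 6 from calc but 0 from calc_v2.
verdict: not equivalent; witness: a=-2, b=-3, c=1


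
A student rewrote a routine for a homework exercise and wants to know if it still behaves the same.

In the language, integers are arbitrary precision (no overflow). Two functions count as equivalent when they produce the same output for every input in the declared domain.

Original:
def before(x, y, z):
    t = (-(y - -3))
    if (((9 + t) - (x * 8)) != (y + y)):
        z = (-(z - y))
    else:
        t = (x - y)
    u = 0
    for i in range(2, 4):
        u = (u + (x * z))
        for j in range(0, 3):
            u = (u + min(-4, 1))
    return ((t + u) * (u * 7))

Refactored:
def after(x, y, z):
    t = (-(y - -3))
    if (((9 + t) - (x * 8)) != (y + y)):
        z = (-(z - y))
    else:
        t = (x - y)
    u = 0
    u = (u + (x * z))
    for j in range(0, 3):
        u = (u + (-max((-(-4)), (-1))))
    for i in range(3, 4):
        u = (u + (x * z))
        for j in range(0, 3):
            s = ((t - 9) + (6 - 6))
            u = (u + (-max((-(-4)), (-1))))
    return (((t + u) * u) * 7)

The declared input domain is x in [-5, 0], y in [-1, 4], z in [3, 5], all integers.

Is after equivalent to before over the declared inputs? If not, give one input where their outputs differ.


Equivalent — the differences include statement counts differ, and arithmetic usage differs, and local variable names differ, and constant usage differs, and min/max/abs usage differs, and loop structure differs, yet no declared input distinguishes the two.
Tracing x=0, y=0, z=5: before: t becomes -3; next (((9 + t) - (x * 8)) != (y + y)) evaluates to true; next z becomes -5; next u becomes 0; next at i=2:; next u becomes 0; next at j=0:; next u becomes -4; next at j=1:; next u becomes -8; next at j=2:; next u becomes -12; next at i=3:; next u becomes -12; next at j=0:; next u becomes -16; next at j=1:; next u becomes -20; next at j=2:; next u becomes -24; next final value 4536 | after: t becomes -3; next (((9 + t) - (x * 8)) != (y + y)) evaluates to true; next z becomes -5; next u becomes 0; next u becomes 0; next at j=0:; next u becomes -4; next at j=1:; next u becomes -8; next at j=2:; next u becomes -12; next at i=3:; next u becomes -12; next at j=0:; next s becomes -12; next u becomes -16; next at j=1:; next s becomes -12; next u becomes -20; next at j=2:; next s becomes -12; next u becomes -24; next final value 4536 — matching result 4536.
Checked all 108 inputs in the declared domain: the outputs agree on every one.
verdict: equivalent


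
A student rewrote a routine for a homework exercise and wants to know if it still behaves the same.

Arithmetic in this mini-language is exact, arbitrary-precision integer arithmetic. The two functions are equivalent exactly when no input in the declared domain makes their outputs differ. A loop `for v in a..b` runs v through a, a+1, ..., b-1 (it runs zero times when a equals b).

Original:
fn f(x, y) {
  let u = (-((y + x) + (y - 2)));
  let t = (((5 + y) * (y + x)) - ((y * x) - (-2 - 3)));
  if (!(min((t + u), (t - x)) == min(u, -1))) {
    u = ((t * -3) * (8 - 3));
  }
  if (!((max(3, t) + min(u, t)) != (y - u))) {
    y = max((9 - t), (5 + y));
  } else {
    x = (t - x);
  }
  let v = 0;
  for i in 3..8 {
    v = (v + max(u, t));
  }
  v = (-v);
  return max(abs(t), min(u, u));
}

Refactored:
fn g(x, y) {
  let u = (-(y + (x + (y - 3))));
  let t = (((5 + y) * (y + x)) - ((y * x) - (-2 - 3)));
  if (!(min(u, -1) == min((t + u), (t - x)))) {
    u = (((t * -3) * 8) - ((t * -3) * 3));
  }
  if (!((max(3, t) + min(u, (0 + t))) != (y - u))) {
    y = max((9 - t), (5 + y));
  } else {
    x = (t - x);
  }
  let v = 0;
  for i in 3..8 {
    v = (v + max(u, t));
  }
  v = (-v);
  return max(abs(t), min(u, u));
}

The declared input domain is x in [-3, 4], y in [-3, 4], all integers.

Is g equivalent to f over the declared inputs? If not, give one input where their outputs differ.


Take x=-2, y=2.
f: u becomes 0; next t becomes -1; next (!(min((t + u), (t - x)) == min(u, -1))) evaluates to false; next (!((max(3, t) + min(u, t)) != (y - u))) evaluates to true; next y becomes 10; next v becomes 0; next at i=3:; next v becomes 0; next at i=4:; next v becomes 0; next at i=5:; next v becomes 0; next at i=6:; next v becomes 0; next at i=7:; next v becomes 0; next v becomes 0; next final value 1
g: u becomes 1; next t becomes -1; next (!(min(u, -1) == min((t + u), (t - x)))) evaluates to true; next u becomes 15; next (!((max(3, t) + min(u, (0 + t))) != (y - u))) evaluates to false; next x becomes 1; next v becomes 0; next at i=3:; next v becomes 15; next at i=4:; next v becomes 30; next at i=5:; next v becomes 45; next at i=6:; next v becomes 60; next at i=7:; next v becomes 75; next v becomes -75; next final value 15
1 != 15, so the rewrite changes behavior.
verdict: not equivalent; witness: x=-2, y=2


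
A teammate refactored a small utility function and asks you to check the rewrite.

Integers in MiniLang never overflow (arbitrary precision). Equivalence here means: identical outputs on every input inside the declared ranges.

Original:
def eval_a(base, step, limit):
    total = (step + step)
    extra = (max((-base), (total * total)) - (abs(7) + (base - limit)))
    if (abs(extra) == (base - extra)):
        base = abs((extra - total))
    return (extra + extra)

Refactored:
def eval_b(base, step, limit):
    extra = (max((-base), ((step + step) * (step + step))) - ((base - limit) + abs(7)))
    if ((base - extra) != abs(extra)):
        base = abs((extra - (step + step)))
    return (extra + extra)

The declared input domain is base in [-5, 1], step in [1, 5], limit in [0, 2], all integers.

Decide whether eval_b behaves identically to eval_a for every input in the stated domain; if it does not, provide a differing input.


Equivalent. There is a behavioral-looking edit here, yet the outcome never shifts on this domain.
Across all 105 domain points the two functions coincide.
Spot check at base=-1, step=2, limit=2 — eval_a: total becomes 4; next extra becomes 12; next (abs(extra) == (base - extra)) evaluates to false; next final value 24. eval_b: extra becomes 12; next ((base - extra) != abs(extra)) evaluates to true; next base becomes 8; next final value 24. Both give 24.
verdict: equivalent


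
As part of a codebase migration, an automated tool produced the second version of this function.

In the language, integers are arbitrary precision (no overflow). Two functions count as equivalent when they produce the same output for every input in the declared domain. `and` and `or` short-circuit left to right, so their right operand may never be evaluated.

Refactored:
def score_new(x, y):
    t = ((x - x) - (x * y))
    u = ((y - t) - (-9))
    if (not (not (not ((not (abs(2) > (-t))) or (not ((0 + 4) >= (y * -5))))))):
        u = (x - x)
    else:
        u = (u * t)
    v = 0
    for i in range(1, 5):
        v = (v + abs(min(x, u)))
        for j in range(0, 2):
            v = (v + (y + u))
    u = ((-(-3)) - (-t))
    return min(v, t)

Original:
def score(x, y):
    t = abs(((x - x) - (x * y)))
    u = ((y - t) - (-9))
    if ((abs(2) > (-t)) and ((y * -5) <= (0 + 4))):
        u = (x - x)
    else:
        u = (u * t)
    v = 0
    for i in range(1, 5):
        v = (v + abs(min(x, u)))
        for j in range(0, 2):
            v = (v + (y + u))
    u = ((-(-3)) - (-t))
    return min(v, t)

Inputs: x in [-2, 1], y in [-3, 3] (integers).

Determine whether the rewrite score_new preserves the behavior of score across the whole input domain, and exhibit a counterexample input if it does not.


These are not equivalent — on x=-2, y=-3 the outputs split (-16 vs -312).
score: t := 6 | u := 0 | ((abs(2) > (-t)) and ((y * -5) <= (0 + 4))): false | u := 0 | v := 0 | iter i=1: | v := 2 | iter j=0: | v := -1 | iter j=1: | v := -4 | iter i=2: | v := -2 | iter j=0: | v := -5 | iter j=1: | v := -8 | iter i=3: | v := -6 | iter j=0: | v := -9 | iter j=1: | v := -12 | iter i=4: | v := -10 | iter j=0: | v := -13 | iter j=1: | v := -16 | u := 9 | result -16
score_new: t := -6 | u := 12 | (not (not (not ((not (abs(2) > (-t))) or (not ((0 + 4) >= (y * -5))))))): false | u := -72 | v := 0 | iter i=1: | v := 72 | iter j=0: | v := -3 | iter j=1: | v := -78 | iter i=2: | v := -6 | iter j=0: | v := -81 | iter j=1: | v := -156 | iter i=3: | v := -84 | iter j=0: | v := -159 | iter j=1: | v := -234 | iter i=4: | v := -162 | iter j=0: | v := -237 | iter j=1: | v := -312 | u := -3 | result -312
verdict: not equivalent; witness: x=-2, y=-3


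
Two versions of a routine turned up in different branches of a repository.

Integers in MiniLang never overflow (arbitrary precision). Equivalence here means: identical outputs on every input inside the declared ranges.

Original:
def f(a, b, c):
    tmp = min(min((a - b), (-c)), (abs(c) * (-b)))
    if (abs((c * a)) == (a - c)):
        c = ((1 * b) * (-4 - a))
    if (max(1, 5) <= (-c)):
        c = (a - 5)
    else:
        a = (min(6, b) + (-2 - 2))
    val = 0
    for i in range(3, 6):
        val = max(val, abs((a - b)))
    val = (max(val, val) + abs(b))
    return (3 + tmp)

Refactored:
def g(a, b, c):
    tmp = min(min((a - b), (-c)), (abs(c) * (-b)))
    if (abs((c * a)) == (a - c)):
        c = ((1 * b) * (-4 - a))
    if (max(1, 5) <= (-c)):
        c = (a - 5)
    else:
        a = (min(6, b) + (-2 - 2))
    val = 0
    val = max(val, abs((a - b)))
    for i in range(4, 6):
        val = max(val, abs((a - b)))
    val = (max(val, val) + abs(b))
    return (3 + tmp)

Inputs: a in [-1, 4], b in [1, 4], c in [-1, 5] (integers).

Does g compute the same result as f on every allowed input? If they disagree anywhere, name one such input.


Equivalent — the differences include loop structure differs; also statement counts differ; also arithmetic usage differs; also min/max/abs usage differs, yet no declared input distinguishes the two.
Tracing a=2, b=4, c=4: f: tmp=-16, then (abs((c * a)) == (a - c)) is false, then (max(1, 5) <= (-c)) is false, then a=0, then val=0, then (i=3), then val=4, then (i=4), then val=4, then (i=5), then val=4, then val=8, then returns -13 | g: tmp=-16, then (abs((c * a)) == (a - c)) is false, then (max(1, 5) <= (-c)) is false, then a=0, then val=0, then val=4, then (i=4), then val=4, then (i=5), then val=4, then val=8, then returns -13 — matching result -13.
Across all 168 domain points the two functions coincide.
verdict: equivalent


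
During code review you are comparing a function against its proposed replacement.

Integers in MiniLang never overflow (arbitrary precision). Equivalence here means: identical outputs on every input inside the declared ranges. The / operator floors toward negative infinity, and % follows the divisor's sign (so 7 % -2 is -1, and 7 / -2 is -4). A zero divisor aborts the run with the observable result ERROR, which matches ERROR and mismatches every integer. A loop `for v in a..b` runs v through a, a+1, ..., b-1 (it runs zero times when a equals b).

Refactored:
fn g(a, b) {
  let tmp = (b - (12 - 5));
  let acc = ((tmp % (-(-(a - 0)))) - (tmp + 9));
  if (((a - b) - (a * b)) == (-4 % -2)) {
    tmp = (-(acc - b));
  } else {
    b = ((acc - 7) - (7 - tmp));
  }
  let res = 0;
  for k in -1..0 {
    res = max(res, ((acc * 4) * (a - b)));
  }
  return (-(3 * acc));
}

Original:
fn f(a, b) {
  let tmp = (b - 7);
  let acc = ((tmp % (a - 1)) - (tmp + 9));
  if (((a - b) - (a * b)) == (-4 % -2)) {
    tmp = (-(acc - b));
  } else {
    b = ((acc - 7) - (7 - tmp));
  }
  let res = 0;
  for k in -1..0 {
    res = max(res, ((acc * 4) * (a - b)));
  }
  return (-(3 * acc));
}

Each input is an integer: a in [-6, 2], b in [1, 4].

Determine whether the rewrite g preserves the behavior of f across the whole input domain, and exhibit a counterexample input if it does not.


These are not equivalent — on a=-6, b=1 the outputs split (27 vs 9).
f: tmp becomes -6; next acc becomes -9; next (((a - b) - (a * b)) == (-4 % -2)) evaluates to false; next b becomes -29; next res becomes 0; next at k=-1:; next res becomes 0; next final value 27
g: tmp becomes -6; next acc becomes -3; next (((a - b) - (a * b)) == (-4 % -2)) evaluates to false; next b becomes -23; next res becomes 0; next at k=-1:; next res becomes 0; next final value 9
verdict: not equivalent; witness: a=-6, b=1


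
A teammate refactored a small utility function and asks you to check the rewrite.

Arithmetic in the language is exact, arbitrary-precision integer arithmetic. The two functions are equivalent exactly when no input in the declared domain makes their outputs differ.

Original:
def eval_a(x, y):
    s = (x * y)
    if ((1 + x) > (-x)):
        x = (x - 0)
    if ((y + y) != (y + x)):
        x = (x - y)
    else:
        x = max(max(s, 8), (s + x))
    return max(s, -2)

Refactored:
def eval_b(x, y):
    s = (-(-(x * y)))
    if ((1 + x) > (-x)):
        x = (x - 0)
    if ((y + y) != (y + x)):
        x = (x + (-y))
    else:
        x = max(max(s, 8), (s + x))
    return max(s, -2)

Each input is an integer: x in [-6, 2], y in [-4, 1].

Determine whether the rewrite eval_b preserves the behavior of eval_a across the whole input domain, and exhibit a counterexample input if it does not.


Comparing the listings, the differences include: arithmetic usage differs.
One worked example (x=-2, y=-3) — eval_a: s=6, then ((1 + x) > (-x)) is false, then ((y + y) != (y + x)) is true, then x=1, then returns 6; eval_b: s=6, then ((1 + x) > (-x)) is false, then ((y + y) != (y + x)) is true, then x=1, then returns 6; agreement on 6.
Across all 54 domain points the two functions coincide.
verdict: equivalent


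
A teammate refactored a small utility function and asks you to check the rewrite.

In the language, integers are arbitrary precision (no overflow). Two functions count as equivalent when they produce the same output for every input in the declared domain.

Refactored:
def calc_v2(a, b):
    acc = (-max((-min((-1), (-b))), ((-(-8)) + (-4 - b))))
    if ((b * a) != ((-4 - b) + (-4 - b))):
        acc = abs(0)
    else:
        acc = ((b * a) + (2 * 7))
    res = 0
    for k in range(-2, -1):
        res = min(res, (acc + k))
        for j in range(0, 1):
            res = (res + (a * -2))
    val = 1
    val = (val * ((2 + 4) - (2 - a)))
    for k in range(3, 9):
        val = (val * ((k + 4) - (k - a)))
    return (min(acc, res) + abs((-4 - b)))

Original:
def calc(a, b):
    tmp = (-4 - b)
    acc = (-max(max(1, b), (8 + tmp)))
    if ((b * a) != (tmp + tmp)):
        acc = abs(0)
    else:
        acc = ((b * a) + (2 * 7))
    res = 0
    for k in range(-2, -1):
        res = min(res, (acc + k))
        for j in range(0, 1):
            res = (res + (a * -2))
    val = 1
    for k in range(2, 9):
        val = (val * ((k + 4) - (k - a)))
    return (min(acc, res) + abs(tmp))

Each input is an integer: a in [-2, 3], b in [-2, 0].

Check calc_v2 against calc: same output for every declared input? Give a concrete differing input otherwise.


Reading the diff, among the changes: loop structure differs, and constant usage differs, and min/max/abs usage differs, and arithmetic usage differs, and local variable names differ.
Tracing a=-2, b=-2: calc: tmp = -2; acc = -6; ((b * a) != (tmp + tmp)) -> true; acc = 0; res = 0; [k=-2]; res = -2; [j=0]; res = 2; val = 1; [k=2]; val = 2; [k=3]; val = 4; [k=4]; val = 8; [k=5]; val = 16; [k=6]; val = 32; [k=7]; val = 64; [k=8]; val = 128; return 2 | calc_v2: acc = -6; ((b * a) != ((-4 - b) + (-4 - b))) -> true; acc = 0; res = 0; [k=-2]; res = -2; [j=0]; res = 2; val = 1; val = 2; [k=3]; val = 4; [k=4]; val = 8; [k=5]; val = 16; [k=6]; val = 32; [k=7]; val = 64; [k=8]; val = 128; return 2 — matching result 2.
An exhaustive pass over the 18 declared inputs shows identical outputs.
verdict: equivalent


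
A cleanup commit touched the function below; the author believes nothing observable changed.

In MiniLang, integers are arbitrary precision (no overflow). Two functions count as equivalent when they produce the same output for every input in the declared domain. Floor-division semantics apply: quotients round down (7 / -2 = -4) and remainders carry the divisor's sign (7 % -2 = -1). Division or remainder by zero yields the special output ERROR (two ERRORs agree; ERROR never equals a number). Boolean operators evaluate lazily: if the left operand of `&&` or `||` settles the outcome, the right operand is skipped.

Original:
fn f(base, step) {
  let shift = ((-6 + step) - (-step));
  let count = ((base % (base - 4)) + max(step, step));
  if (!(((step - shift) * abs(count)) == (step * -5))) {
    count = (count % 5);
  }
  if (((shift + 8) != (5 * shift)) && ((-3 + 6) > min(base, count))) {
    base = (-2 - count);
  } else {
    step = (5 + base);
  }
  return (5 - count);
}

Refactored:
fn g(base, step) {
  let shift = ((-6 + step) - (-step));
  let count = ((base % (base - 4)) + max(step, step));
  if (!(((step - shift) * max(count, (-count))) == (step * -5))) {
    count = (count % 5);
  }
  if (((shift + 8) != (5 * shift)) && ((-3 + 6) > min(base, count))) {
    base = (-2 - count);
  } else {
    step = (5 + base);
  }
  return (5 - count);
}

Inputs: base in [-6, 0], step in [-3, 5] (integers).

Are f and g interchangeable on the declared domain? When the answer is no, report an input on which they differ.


Reading the diff, among the changes: min/max/abs usage differs.
Tracing base=0, step=-2: f: shift becomes -10; next count becomes -2; next (!(((step - shift) * abs(count)) == (step * -5))) evaluates to true; next count becomes 3; next (((shift + 8) != (5 * shift)) && ((-3 + 6) > min(base, count))) evaluates to true; next base becomes -5; next final value 2 | g: shift becomes -10; next count becomes -2; next (!(((step - shift) * max(count, (-count))) == (step * -5))) evaluates to true; next count becomes 3; next (((shift + 8) != (5 * shift)) && ((-3 + 6) > min(base, count))) evaluates to true; next base becomes -5; next final value 2 — matching result 2.
Across all 63 domain points the two functions coincide.
verdict: equivalent


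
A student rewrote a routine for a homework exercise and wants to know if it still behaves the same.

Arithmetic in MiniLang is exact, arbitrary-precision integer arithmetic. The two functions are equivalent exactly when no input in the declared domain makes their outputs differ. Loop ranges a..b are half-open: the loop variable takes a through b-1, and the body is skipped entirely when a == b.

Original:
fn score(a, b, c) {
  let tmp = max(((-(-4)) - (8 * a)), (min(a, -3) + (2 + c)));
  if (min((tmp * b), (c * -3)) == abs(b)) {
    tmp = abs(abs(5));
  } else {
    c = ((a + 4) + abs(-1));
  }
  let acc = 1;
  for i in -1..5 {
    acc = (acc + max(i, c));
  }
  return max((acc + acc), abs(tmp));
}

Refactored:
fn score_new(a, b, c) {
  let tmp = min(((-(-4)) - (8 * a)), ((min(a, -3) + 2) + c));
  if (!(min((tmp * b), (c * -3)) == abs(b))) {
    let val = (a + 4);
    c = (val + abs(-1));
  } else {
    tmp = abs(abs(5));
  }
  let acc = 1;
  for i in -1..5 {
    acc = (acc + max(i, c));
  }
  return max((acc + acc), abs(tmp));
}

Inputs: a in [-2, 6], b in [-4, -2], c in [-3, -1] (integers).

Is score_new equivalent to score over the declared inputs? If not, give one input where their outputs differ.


Run the pair on a=-2, b=-3, c=-1.
score: tmp=20, then (min((tmp * b), (c * -3)) == abs(b)) is false, then c=3, then acc=1, then (i=-1), then acc=4, then (i=0), then acc=7, then (i=1), then acc=10, then (i=2), then acc=13, then (i=3), then acc=16, then (i=4), then acc=20, then returns 40
score_new: tmp=-2, then (!(min((tmp * b), (c * -3)) == abs(b))) is false, then tmp=5, then acc=1, then (i=-1), then acc=0, then (i=0), then acc=0, then (i=1), then acc=1, then (i=2), then acc=3, then (i=3), then acc=6, then (i=4), then acc=10, then returns 20
40 against 20: the behavior changed.
verdict: not equivalent; witness: a=-2, b=-3, c=-1


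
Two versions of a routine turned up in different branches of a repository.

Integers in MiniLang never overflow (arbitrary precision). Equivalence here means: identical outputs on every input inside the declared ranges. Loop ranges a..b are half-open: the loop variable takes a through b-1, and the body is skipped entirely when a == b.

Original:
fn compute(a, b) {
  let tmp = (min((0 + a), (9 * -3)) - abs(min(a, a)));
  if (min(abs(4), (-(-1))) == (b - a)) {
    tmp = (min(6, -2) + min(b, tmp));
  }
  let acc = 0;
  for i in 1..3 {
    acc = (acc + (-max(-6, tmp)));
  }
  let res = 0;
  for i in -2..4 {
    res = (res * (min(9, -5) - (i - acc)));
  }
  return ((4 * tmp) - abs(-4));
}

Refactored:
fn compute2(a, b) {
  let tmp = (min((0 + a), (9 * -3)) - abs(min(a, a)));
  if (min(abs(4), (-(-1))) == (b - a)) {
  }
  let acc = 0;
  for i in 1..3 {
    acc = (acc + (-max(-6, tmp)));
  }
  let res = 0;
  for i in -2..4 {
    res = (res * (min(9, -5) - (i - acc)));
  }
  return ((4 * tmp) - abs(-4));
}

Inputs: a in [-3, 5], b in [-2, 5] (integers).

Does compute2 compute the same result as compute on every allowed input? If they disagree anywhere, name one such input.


Consider the input a=-3, b=-2.
compute: tmp becomes -30; next (min(abs(4), (-(-1))) == (b - a)) evaluates to true; next tmp becomes -32; next acc becomes 0; next at i=1:; next acc becomes 6; next at i=2:; next acc becomes 12; next res becomes 0; next at i=-2:; next res becomes 0; next at i=-1:; next res becomes 0; next at i=0:; next res becomes 0; next at i=1:; next res becomes 0; next at i=2:; next res becomes 0; next at i=3:; next res becomes 0; next final value -132
compute2: tmp becomes -30; next (min(abs(4), (-(-1))) == (b - a)) evaluates to true; next acc becomes 0; next at i=1:; next acc becomes 6; next at i=2:; next acc becomes 12; next res becomes 0; next at i=-2:; next res becomes 0; next at i=-1:; next res becomes 0; next at i=0:; next res becomes 0; next at i=1:; next res becomes 0; next at i=2:; next res becomes 0; next at i=3:; next res becomes 0; next final value -124
-132 != -124, so the rewrite changes behavior.
verdict: not equivalent; witness: a=-3, b=-2


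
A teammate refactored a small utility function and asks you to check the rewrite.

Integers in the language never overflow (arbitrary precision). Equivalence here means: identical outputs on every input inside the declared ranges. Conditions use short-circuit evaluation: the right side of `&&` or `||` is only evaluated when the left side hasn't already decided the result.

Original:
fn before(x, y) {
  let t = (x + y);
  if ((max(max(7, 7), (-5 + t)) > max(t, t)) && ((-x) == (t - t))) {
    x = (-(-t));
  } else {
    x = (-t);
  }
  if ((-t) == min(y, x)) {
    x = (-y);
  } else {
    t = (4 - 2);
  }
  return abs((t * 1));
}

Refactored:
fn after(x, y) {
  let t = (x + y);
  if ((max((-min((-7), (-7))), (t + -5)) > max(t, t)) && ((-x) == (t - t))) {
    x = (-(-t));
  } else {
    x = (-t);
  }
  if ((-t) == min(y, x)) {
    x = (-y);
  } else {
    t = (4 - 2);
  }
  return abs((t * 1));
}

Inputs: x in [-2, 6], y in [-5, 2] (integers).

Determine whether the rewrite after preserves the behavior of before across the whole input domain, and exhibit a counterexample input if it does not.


Comparing the listings, the differences include: min/max/abs usage differs.
Tracing x=4, y=-3: before: t = 1; ((max(max(7, 7), (-5 + t)) > max(t, t)) && ((-x) == (t - t))) -> false; x = -1; ((-t) == min(y, x)) -> false; t = 2; return 2 | after: t = 1; ((max((-min((-7), (-7))), (t + -5)) > max(t, t)) && ((-x) == (t - t))) -> false; x = -1; ((-t) == min(y, x)) -> false; t = 2; return 2 — matching result 2.
Sweeping the whole domain (72 inputs) finds no disagreement.
verdict: equivalent


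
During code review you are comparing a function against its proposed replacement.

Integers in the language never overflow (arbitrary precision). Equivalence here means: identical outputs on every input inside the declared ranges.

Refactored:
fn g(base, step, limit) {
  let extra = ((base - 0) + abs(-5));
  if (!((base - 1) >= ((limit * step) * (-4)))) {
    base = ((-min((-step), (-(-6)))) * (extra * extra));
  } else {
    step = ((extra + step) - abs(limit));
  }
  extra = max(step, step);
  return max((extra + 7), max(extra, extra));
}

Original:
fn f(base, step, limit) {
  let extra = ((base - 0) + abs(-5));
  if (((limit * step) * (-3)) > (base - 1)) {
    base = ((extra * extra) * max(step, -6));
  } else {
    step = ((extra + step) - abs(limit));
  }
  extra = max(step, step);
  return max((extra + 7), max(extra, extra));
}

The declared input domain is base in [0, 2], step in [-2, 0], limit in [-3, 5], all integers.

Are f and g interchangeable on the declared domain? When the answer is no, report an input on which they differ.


The one real change (`3` became `4`) has no effect anywhere in the declared ranges.
One worked example (base=1, step=0, limit=3) — f: extra = 6; (((limit * step) * (-3)) > (base - 1)) -> false; step = 3; extra = 3; return 10; g: extra = 6; (!((base - 1) >= ((limit * step) * (-4)))) -> false; step = 3; extra = 3; return 10; agreement on 10.
An exhaustive pass over the 81 declared inputs shows identical outputs.
verdict: equivalent
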